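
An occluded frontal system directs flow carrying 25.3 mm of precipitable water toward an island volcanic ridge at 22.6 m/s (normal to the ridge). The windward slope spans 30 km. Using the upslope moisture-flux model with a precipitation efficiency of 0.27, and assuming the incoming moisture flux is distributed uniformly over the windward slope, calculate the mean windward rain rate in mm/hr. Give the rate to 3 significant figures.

Incoming column moisture flux per unit ridge length: F = V × PW = 22.6 × 25.3 = 571.78 mm·m/s.
Spread over the 30 km slope with efficiency ε = 0.27: R = ε·F/W = 0.27 × 571.78 / 30000 m = 5.146e-03 mm/s.
R = 5.146e-03 × 3600 = 18.5 mm/hr.

R ≈ 18.5 mm/hr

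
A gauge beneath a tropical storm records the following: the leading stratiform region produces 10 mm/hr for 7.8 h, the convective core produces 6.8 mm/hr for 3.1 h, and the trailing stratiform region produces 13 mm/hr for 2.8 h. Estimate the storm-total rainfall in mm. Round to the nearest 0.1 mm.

total ≈ 135.5 mm

Total = Σ Rᵢ Δtᵢ = 10 × 7.8 + 6.8 × 3.1 + 13 × 2.8
      = 78 + 21.08 + 36.4 = 135.5 mm.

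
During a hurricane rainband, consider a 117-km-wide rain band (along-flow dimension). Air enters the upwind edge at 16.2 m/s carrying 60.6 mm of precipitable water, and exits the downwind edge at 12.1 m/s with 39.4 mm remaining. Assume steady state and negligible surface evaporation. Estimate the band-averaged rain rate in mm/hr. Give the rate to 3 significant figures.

Column moisture flux per unit crosswind length is F = V × PW.
Inflow: F_in = 16.2 × 60.6 = 981.72 mm·m/s
Outflow: F_out = 12.1 × 39.4 = 476.74 mm·m/s
Steady-state rate R = (F_in − F_out)/L = (981.72 − 476.74) / 117000 m = 4.316e-03 mm/s.
R = 4.316e-03 × 3600 = 15.5 mm/hr.

R ≈ 15.5 mm/hr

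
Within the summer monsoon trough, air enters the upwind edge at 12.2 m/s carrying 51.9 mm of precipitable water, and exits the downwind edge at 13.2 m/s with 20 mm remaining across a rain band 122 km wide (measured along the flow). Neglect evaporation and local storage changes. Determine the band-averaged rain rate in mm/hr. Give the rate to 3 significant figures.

R ≈ 10.9 mm/hr

Column moisture flux per unit crosswind length is F = V × PW.
Inflow: F_in = 12.2 × 51.9 = 633.18 mm·m/s
Outflow: F_out = 13.2 × 20 = 264 mm·m/s
Steady-state rate R = (F_in − F_out)/L = (633.18 − 264) / 122000 m = 3.026e-03 mm/s.
R = 3.026e-03 × 3600 = 10.9 mm/hr.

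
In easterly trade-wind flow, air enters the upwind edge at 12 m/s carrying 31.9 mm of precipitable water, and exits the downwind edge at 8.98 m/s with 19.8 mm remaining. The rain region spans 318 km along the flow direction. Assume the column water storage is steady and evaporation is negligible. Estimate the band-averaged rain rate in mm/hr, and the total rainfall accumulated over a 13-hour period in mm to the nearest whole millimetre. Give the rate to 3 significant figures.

R ≈ 2.32 mm/hr; total ≈ 30 mm

Column moisture flux per unit crosswind length is F = V × PW.
Inflow: F_in = 12 × 31.9 = 382.8 mm·m/s
Outflow: F_out = 8.98 × 19.8 = 177.804 mm·m/s
Steady-state rate R = (F_in − F_out)/L = (382.8 − 177.804) / 318000 m = 6.446e-04 mm/s.
R = 6.446e-04 × 3600 = 2.32 mm/hr.
Over 13 h: total = 2.32 × 13 = 30.16 ≈ 30 mm.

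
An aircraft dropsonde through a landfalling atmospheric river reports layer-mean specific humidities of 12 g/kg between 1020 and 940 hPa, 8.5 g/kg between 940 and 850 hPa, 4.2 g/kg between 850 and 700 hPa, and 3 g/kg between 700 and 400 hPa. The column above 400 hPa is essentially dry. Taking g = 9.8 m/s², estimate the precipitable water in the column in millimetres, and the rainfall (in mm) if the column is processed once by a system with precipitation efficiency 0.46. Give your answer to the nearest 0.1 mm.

Precipitable water is the column-integrated vapour mass per unit area: PW = (1/g) Σ q̄ Δp, with q in kg/kg and Δp in Pa (1 kg/m² of water = 1 mm).
Layer 1020–940 hPa: Δp = 80 hPa = 8000 Pa, q̄ = 0.012 kg/kg → 0.012 × 8000 / 9.8 = 9.80 mm
Layer 940–850 hPa: Δp = 90 hPa = 9000 Pa, q̄ = 0.0085 kg/kg → 0.0085 × 9000 / 9.8 = 7.81 mm
Layer 850–700 hPa: Δp = 150 hPa = 15000 Pa, q̄ = 0.0042 kg/kg → 0.0042 × 15000 / 9.8 = 6.43 mm
Layer 700–400 hPa: Δp = 300 hPa = 30000 Pa, q̄ = 0.003 kg/kg → 0.003 × 30000 / 9.8 = 9.18 mm
PW = 9.80 + 7.81 + 6.43 + 9.18 = 33.22 ≈ 33.2 mm.
Rainfall = ε × PW = 0.46 × 33.2 = 15.3 mm.

PW ≈ 33.2 mm; rainfall ≈ 15.3 mm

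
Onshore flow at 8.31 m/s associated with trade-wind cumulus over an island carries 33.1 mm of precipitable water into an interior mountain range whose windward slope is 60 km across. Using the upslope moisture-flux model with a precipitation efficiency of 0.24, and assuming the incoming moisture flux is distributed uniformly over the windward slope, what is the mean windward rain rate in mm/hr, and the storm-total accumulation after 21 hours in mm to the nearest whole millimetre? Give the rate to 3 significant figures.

Incoming column moisture flux per unit ridge length: F = V × PW = 8.31 × 33.1 = 275.061 mm·m/s.
Spread over the 60 km slope with efficiency ε = 0.24: R = ε·F/W = 0.24 × 275.061 / 60000 m = 1.100e-03 mm/s.
R = 1.100e-03 × 3600 = 3.96 mm/hr.
Over 21 h: total = 3.96 × 21 = 83.16 ≈ 83 mm.

R ≈ 3.96 mm/hr; total ≈ 83 mm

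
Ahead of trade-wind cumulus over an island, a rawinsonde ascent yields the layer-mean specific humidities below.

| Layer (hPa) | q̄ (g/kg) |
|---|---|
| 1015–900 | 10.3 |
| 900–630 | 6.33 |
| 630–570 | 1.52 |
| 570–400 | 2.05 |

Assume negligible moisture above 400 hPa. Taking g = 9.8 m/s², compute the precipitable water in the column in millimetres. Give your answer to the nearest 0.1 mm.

PW ≈ 34.0 mm

Precipitable water is the column-integrated vapour mass per unit area: PW = (1/g) Σ q̄ Δp, with q in kg/kg and Δp in Pa (1 kg/m² of water = 1 mm).
Layer 1015–900 hPa: Δp = 115 hPa = 11500 Pa, q̄ = 0.0103 kg/kg → 0.0103 × 11500 / 9.8 = 12.09 mm
Layer 900–630 hPa: Δp = 270 hPa = 27000 Pa, q̄ = 0.00633 kg/kg → 0.00633 × 27000 / 9.8 = 17.44 mm
Layer 630–570 hPa: Δp = 60 hPa = 6000 Pa, q̄ = 0.00152 kg/kg → 0.00152 × 6000 / 9.8 = 0.93 mm
Layer 570–400 hPa: Δp = 170 hPa = 17000 Pa, q̄ = 0.00205 kg/kg → 0.00205 × 17000 / 9.8 = 3.56 mm
PW = 12.09 + 17.44 + 0.93 + 3.56 = 34.02 ≈ 34.0 mm.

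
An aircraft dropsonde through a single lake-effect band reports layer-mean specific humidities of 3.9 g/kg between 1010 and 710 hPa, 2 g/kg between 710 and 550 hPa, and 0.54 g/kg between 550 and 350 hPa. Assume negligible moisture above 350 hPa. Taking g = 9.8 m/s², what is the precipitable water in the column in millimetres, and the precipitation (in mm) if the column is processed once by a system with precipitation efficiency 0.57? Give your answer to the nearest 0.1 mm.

Precipitable water is the column-integrated vapour mass per unit area: PW = (1/g) Σ q̄ Δp, with q in kg/kg and Δp in Pa (1 kg/m² of water = 1 mm).
Layer 1010–710 hPa: Δp = 300 hPa = 30000 Pa, q̄ = 0.0039 kg/kg → 0.0039 × 30000 / 9.8 = 11.94 mm
Layer 710–550 hPa: Δp = 160 hPa = 16000 Pa, q̄ = 0.002 kg/kg → 0.002 × 16000 / 9.8 = 3.27 mm
Layer 550–350 hPa: Δp = 200 hPa = 20000 Pa, q̄ = 0.00054 kg/kg → 0.00054 × 20000 / 9.8 = 1.10 mm
PW = 11.94 + 3.27 + 1.10 = 16.31 ≈ 16.3 mm.
Precipitation = ε × PW = 0.57 × 16.3 = 9.3 mm.

PW ≈ 16.3 mm; precipitation ≈ 9.3 mm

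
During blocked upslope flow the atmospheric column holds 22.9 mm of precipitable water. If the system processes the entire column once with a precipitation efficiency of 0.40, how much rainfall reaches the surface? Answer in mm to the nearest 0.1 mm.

Rainfall = ε × PW = 0.40 × 22.9 = 9.2 mm.

rainfall ≈ 9.2 mm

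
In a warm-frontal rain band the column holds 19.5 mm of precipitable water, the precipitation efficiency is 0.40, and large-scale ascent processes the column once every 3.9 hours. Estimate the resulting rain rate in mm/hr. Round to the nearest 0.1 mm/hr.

R ≈ 2.0 mm/hr

Each overturning extracts ε × PW = 0.40 × 19.5 = 7.8 mm.
Rate = ε·PW / τ = 7.8 / 3.9 h = 2.0 mm/hr.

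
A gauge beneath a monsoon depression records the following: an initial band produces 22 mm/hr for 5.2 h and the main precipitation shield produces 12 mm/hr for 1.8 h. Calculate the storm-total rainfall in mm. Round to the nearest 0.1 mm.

Total = Σ Rᵢ Δtᵢ = 22 × 5.2 + 12 × 1.8
      = 114.4 + 21.6 = 136.0 mm.

total ≈ 136.0 mm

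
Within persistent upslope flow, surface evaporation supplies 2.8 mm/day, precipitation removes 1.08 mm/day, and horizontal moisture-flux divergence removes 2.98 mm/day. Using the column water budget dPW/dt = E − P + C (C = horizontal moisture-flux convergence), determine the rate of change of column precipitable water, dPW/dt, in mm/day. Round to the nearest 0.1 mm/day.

dPW/dt = E − P + C = 2.8 − 1.08 + (-2.98) = -1.3 mm/day.

dPW/dt ≈ -1.3 mm/day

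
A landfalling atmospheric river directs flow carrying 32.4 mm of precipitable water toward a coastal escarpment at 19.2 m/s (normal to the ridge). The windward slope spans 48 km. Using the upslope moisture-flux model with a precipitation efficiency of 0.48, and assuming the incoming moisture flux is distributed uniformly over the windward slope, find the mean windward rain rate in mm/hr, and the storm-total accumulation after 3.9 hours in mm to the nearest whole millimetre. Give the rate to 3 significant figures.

Incoming column moisture flux per unit ridge length: F = V × PW = 19.2 × 32.4 = 622.08 mm·m/s.
Spread over the 48 km slope with efficiency ε = 0.48: R = ε·F/W = 0.48 × 622.08 / 48000 m = 6.221e-03 mm/s.
R = 6.221e-03 × 3600 = 22.4 mm/hr.
Over 3.9 h: total = 22.4 × 3.9 = 87.36 ≈ 87 mm.

R ≈ 22.4 mm/hr; total ≈ 87 mm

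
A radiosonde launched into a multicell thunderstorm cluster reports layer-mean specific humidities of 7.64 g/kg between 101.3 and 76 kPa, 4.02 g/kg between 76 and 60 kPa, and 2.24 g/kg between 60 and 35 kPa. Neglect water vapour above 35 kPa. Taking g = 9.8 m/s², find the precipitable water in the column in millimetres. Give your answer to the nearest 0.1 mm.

PW ≈ 32.0 mm

Precipitable water is the column-integrated vapour mass per unit area: PW = (1/g) Σ q̄ Δp, with q in kg/kg and Δp in Pa (1 kg/m² of water = 1 mm).
Layer 101.3–76 kPa: Δp = 253 hPa = 25300 Pa, q̄ = 0.00764 kg/kg → 0.00764 × 25300 / 9.8 = 19.72 mm
Layer 76–60 kPa: Δp = 160 hPa = 16000 Pa, q̄ = 0.00402 kg/kg → 0.00402 × 16000 / 9.8 = 6.56 mm
Layer 60–35 kPa: Δp = 250 hPa = 25000 Pa, q̄ = 0.00224 kg/kg → 0.00224 × 25000 / 9.8 = 5.71 mm
PW = 19.72 + 6.56 + 5.71 = 31.99 ≈ 32.0 mm.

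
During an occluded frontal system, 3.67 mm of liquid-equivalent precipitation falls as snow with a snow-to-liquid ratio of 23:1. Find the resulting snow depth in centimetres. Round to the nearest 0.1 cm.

Snow depth = liquid × ratio = 3.67 mm × 23 = 84.41 mm = 8.4 cm.

snow depth ≈ 8.4 cm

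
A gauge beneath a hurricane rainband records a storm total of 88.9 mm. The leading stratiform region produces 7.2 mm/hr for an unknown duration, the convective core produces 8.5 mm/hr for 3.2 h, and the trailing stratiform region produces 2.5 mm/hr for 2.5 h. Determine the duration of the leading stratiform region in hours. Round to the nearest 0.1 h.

Known phases: 8.5 × 3.2 + 2.5 × 2.5 = 27.2 + 6.25 = 33.45 mm.
Remaining depth = 88.9 − 33.45 = 55.45 mm.
Duration = 55.45 / 7.2 = 7.7 h.

duration ≈ 7.7 h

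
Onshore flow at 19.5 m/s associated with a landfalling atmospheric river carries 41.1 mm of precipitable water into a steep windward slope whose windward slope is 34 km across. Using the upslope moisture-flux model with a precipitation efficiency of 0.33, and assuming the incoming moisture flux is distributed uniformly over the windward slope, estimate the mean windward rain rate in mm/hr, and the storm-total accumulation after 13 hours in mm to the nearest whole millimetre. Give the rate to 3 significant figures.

R ≈ 28.0 mm/hr; total ≈ 364 mm

Incoming column moisture flux per unit ridge length: F = V × PW = 19.5 × 41.1 = 801.45 mm·m/s.
Spread over the 34 km slope with efficiency ε = 0.33: R = ε·F/W = 0.33 × 801.45 / 34000 m = 7.779e-03 mm/s.
R = 7.779e-03 × 3600 = 28.0 mm/hr.
Over 13 h: total = 28.0 × 13 = 364 mm.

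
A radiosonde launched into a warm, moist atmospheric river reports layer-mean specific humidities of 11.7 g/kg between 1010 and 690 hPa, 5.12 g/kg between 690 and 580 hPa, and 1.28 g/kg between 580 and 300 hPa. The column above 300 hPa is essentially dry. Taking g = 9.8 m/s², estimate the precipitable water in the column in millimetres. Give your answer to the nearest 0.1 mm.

Precipitable water is the column-integrated vapour mass per unit area: PW = (1/g) Σ q̄ Δp, with q in kg/kg and Δp in Pa (1 kg/m² of water = 1 mm).
Layer 1010–690 hPa: Δp = 320 hPa = 32000 Pa, q̄ = 0.0117 kg/kg → 0.0117 × 32000 / 9.8 = 38.20 mm
Layer 690–580 hPa: Δp = 110 hPa = 11000 Pa, q̄ = 0.00512 kg/kg → 0.00512 × 11000 / 9.8 = 5.75 mm
Layer 580–300 hPa: Δp = 280 hPa = 28000 Pa, q̄ = 0.00128 kg/kg → 0.00128 × 28000 / 9.8 = 3.66 mm
PW = 38.20 + 5.75 + 3.66 = 47.61 ≈ 47.6 mm.

PW ≈ 47.6 mm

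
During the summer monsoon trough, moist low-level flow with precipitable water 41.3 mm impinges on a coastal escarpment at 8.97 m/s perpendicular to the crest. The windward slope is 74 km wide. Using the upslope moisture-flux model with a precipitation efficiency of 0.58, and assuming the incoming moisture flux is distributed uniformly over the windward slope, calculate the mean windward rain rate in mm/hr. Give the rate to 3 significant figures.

R ≈ 10.5 mm/hr

Incoming column moisture flux per unit ridge length: F = V × PW = 8.97 × 41.3 = 370.461 mm·m/s.
Spread over the 74 km slope with efficiency ε = 0.58: R = ε·F/W = 0.58 × 370.461 / 74000 m = 2.904e-03 mm/s.
R = 2.904e-03 × 3600 = 10.5 mm/hr.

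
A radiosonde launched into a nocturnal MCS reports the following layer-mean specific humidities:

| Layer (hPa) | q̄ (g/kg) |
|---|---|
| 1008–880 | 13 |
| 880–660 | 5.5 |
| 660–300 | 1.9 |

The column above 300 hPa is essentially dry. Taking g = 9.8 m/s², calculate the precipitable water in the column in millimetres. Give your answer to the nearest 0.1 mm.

PW ≈ 36.3 mm

Precipitable water is the column-integrated vapour mass per unit area: PW = (1/g) Σ q̄ Δp, with q in kg/kg and Δp in Pa (1 kg/m² of water = 1 mm).
Layer 1008–880 hPa: Δp = 128 hPa = 12800 Pa, q̄ = 0.013 kg/kg → 0.013 × 12800 / 9.8 = 16.98 mm
Layer 880–660 hPa: Δp = 220 hPa = 22000 Pa, q̄ = 0.0055 kg/kg → 0.0055 × 22000 / 9.8 = 12.35 mm
Layer 660–300 hPa: Δp = 360 hPa = 36000 Pa, q̄ = 0.0019 kg/kg → 0.0019 × 36000 / 9.8 = 6.98 mm
PW = 16.98 + 12.35 + 6.98 = 36.31 ≈ 36.3 mm.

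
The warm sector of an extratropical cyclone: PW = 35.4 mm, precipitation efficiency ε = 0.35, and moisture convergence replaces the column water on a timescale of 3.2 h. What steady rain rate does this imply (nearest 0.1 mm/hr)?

R ≈ 3.9 mm/hr

Each overturning extracts ε × PW = 0.35 × 35.4 = 12.39 mm.
Rate = ε·PW / τ = 12.39 / 3.2 h = 3.9 mm/hr.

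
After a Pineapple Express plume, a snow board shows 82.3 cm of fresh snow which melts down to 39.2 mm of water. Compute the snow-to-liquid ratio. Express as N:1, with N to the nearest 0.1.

Ratio = snow depth / SWE = 823 mm / 39.2 mm = 21.0, i.e. 21.0:1.

ratio ≈ 21.0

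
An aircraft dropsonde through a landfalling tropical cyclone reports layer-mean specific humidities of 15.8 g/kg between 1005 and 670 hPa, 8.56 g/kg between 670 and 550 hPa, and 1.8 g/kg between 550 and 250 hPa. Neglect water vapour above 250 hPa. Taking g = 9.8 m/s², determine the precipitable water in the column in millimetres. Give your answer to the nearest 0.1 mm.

Precipitable water is the column-integrated vapour mass per unit area: PW = (1/g) Σ q̄ Δp, with q in kg/kg and Δp in Pa (1 kg/m² of water = 1 mm).
Layer 1005–670 hPa: Δp = 335 hPa = 33500 Pa, q̄ = 0.0158 kg/kg → 0.0158 × 33500 / 9.8 = 54.01 mm
Layer 670–550 hPa: Δp = 120 hPa = 12000 Pa, q̄ = 0.00856 kg/kg → 0.00856 × 12000 / 9.8 = 10.48 mm
Layer 550–250 hPa: Δp = 300 hPa = 30000 Pa, q̄ = 0.0018 kg/kg → 0.0018 × 30000 / 9.8 = 5.51 mm
PW = 54.01 + 10.48 + 5.51 = 70.00 ≈ 70.0 mm.

PW ≈ 70.0 mm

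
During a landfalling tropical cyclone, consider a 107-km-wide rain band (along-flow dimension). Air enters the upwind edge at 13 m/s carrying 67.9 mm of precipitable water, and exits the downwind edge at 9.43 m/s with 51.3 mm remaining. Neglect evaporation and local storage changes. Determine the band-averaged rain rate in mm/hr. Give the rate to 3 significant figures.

Column moisture flux per unit crosswind length is F = V × PW.
Inflow: F_in = 13 × 67.9 = 882.7 mm·m/s
Outflow: F_out = 9.43 × 51.3 = 483.759 mm·m/s
Steady-state rate R = (F_in − F_out)/L = (882.7 − 483.759) / 107000 m = 3.728e-03 mm/s.
R = 3.728e-03 × 3600 = 13.4 mm/hr.

R ≈ 13.4 mm/hr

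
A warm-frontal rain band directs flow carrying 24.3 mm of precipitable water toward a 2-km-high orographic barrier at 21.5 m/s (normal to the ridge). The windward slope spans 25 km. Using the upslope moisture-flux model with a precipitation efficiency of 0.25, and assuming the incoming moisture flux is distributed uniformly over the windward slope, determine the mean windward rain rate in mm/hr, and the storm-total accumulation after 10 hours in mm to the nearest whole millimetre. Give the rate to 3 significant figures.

Incoming column moisture flux per unit ridge length: F = V × PW = 21.5 × 24.3 = 522.45 mm·m/s.
Spread over the 25 km slope with efficiency ε = 0.25: R = ε·F/W = 0.25 × 522.45 / 25000 m = 5.225e-03 mm/s.
R = 5.225e-03 × 3600 = 18.8 mm/hr.
Over 10 h: total = 18.8 × 10 = 188 mm.

R ≈ 18.8 mm/hr; total ≈ 188 mm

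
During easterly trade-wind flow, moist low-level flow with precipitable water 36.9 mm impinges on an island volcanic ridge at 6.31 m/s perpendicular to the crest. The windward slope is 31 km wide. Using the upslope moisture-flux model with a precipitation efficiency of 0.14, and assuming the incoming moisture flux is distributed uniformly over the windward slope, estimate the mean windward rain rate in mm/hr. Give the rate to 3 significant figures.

R ≈ 3.79 mm/hr

Incoming column moisture flux per unit ridge length: F = V × PW = 6.31 × 36.9 = 232.839 mm·m/s.
Spread over the 31 km slope with efficiency ε = 0.14: R = ε·F/W = 0.14 × 232.839 / 31000 m = 1.052e-03 mm/s.
R = 1.052e-03 × 3600 = 3.79 mm/hr.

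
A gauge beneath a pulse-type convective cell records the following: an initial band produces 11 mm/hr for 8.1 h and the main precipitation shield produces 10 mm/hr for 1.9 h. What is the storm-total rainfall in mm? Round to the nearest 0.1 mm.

Total = Σ Rᵢ Δtᵢ = 11 × 8.1 + 10 × 1.9
      = 89.1 + 19 = 108.1 mm.

total ≈ 108.1 mm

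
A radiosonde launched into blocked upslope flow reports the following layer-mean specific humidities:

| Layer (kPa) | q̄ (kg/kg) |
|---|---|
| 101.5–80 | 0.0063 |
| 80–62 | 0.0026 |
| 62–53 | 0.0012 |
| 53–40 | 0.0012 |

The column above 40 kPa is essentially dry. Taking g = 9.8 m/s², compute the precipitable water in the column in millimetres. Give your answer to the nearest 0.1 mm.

Precipitable water is the column-integrated vapour mass per unit area: PW = (1/g) Σ q̄ Δp, with q in kg/kg and Δp in Pa (1 kg/m² of water = 1 mm).
Layer 101.5–80 kPa: Δp = 215 hPa = 21500 Pa, q̄ = 0.0063 kg/kg → 0.0063 × 21500 / 9.8 = 13.82 mm
Layer 80–62 kPa: Δp = 180 hPa = 18000 Pa, q̄ = 0.0026 kg/kg → 0.0026 × 18000 / 9.8 = 4.78 mm
Layer 62–53 kPa: Δp = 90 hPa = 9000 Pa, q̄ = 0.0012 kg/kg → 0.0012 × 9000 / 9.8 = 1.10 mm
Layer 53–40 kPa: Δp = 130 hPa = 13000 Pa, q̄ = 0.0012 kg/kg → 0.0012 × 13000 / 9.8 = 1.59 mm
PW = 13.82 + 4.78 + 1.10 + 1.59 = 21.29 ≈ 21.3 mm.

PW ≈ 21.3 mm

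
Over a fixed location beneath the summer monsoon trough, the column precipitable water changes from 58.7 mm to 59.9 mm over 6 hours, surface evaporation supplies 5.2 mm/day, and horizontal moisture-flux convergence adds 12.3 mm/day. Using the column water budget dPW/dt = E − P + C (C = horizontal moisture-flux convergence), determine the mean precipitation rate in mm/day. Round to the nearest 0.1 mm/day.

P ≈ 12.7 mm/day

dPW/dt = (59.9 − 58.7) mm / (6/24 day) = +4.800 mm/day.
P = E + C − dPW/dt = 5.2 + (12.3) − (+4.800) = 12.7 mm/day.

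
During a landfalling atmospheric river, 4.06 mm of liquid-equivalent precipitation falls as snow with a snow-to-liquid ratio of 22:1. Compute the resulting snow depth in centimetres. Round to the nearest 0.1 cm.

snow depth ≈ 8.9 cm

Snow depth = liquid × ratio = 4.06 mm × 22 = 89.32 mm = 8.9 cm.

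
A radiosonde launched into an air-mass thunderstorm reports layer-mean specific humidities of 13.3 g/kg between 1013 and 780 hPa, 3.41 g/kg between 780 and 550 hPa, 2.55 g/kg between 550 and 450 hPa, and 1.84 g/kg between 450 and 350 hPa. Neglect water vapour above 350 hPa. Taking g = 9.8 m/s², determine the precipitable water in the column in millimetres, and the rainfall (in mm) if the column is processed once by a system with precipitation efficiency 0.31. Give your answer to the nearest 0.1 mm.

PW ≈ 44.1 mm; rainfall ≈ 13.7 mm

Precipitable water is the column-integrated vapour mass per unit area: PW = (1/g) Σ q̄ Δp, with q in kg/kg and Δp in Pa (1 kg/m² of water = 1 mm).
Layer 1013–780 hPa: Δp = 233 hPa = 23300 Pa, q̄ = 0.0133 kg/kg → 0.0133 × 23300 / 9.8 = 31.62 mm
Layer 780–550 hPa: Δp = 230 hPa = 23000 Pa, q̄ = 0.00341 kg/kg → 0.00341 × 23000 / 9.8 = 8.00 mm
Layer 550–450 hPa: Δp = 100 hPa = 10000 Pa, q̄ = 0.00255 kg/kg → 0.00255 × 10000 / 9.8 = 2.60 mm
Layer 450–350 hPa: Δp = 100 hPa = 10000 Pa, q̄ = 0.00184 kg/kg → 0.00184 × 10000 / 9.8 = 1.88 mm
PW = 31.62 + 8.00 + 2.60 + 1.88 = 44.10 ≈ 44.1 mm.
Rainfall = ε × PW = 0.31 × 44.1 = 13.7 mm.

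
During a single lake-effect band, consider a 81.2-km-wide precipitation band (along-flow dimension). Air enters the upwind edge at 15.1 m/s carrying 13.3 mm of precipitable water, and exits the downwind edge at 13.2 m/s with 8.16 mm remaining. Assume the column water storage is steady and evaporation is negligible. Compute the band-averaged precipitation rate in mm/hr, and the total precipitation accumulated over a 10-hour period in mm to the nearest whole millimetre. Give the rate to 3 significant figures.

R ≈ 4.13 mm/hr; total ≈ 41 mm

Column moisture flux per unit crosswind length is F = V × PW.
Inflow: F_in = 15.1 × 13.3 = 200.83 mm·m/s
Outflow: F_out = 13.2 × 8.16 = 107.712 mm·m/s
Steady-state rate R = (F_in − F_out)/L = (200.83 − 107.712) / 81200 m = 1.147e-03 mm/s.
R = 1.147e-03 × 3600 = 4.13 mm/hr.
Over 10 h: total = 4.13 × 10 = 41.3 ≈ 41 mm.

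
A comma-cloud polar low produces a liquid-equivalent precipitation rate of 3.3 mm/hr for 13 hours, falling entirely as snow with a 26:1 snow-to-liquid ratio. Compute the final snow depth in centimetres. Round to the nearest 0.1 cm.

snow depth ≈ 111.5 cm

Liquid-equivalent depth = 3.3 × 13 = 42.9 mm.
Snow depth = 42.9 mm × 26 = 1115.4 mm = 111.5 cm.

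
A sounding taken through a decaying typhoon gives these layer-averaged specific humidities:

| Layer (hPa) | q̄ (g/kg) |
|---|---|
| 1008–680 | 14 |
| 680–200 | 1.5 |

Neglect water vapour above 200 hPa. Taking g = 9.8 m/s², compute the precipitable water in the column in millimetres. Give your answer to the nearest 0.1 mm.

Precipitable water is the column-integrated vapour mass per unit area: PW = (1/g) Σ q̄ Δp, with q in kg/kg and Δp in Pa (1 kg/m² of water = 1 mm).
Layer 1008–680 hPa: Δp = 328 hPa = 32800 Pa, q̄ = 0.014 kg/kg → 0.014 × 32800 / 9.8 = 46.86 mm
Layer 680–200 hPa: Δp = 480 hPa = 48000 Pa, q̄ = 0.0015 kg/kg → 0.0015 × 48000 / 9.8 = 7.35 mm
PW = 46.86 + 7.35 = 54.21 ≈ 54.2 mm.

PW ≈ 54.2 mm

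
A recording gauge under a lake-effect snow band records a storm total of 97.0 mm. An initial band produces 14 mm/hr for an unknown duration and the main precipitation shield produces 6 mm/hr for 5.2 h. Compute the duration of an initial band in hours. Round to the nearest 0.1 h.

duration ≈ 4.7 h

Known phases: 6 × 5.2 = 31.2 mm.
Remaining depth = 97.0 − 31.2 = 65.8 mm.
Duration = 65.8 / 14 = 4.7 h.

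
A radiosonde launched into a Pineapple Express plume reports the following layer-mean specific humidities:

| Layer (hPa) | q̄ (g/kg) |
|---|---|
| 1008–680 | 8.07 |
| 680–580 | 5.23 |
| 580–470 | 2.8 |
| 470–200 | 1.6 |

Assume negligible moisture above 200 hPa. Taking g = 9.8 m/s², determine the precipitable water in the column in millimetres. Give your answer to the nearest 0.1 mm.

PW ≈ 39.9 mm

Precipitable water is the column-integrated vapour mass per unit area: PW = (1/g) Σ q̄ Δp, with q in kg/kg and Δp in Pa (1 kg/m² of water = 1 mm).
Layer 1008–680 hPa: Δp = 328 hPa = 32800 Pa, q̄ = 0.00807 kg/kg → 0.00807 × 32800 / 9.8 = 27.01 mm
Layer 680–580 hPa: Δp = 100 hPa = 10000 Pa, q̄ = 0.00523 kg/kg → 0.00523 × 10000 / 9.8 = 5.34 mm
Layer 580–470 hPa: Δp = 110 hPa = 11000 Pa, q̄ = 0.0028 kg/kg → 0.0028 × 11000 / 9.8 = 3.14 mm
Layer 470–200 hPa: Δp = 270 hPa = 27000 Pa, q̄ = 0.0016 kg/kg → 0.0016 × 27000 / 9.8 = 4.41 mm
PW = 27.01 + 5.34 + 3.14 + 4.41 = 39.90 ≈ 39.9 mm.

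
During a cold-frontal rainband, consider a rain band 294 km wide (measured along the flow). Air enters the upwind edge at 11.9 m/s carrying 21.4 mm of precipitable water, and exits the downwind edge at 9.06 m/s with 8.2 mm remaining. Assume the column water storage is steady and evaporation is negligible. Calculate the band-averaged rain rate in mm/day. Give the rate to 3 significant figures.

R ≈ 53.0 mm/day

Column moisture flux per unit crosswind length is F = V × PW.
Inflow: F_in = 11.9 × 21.4 = 254.66 mm·m/s
Outflow: F_out = 9.06 × 8.2 = 74.292 mm·m/s
Steady-state rate R = (F_in − F_out)/L = (254.66 − 74.292) / 294000 m = 6.135e-04 mm/s.
R = 6.135e-04 × 3600 × 24 = 53.0 mm/day.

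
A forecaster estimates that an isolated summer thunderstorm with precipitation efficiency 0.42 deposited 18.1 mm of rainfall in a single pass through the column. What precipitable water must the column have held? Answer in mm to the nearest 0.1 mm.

PW ≈ 43.1 mm

PW = rainfall / ε = 18.1 / 0.42 = 43.1 mm.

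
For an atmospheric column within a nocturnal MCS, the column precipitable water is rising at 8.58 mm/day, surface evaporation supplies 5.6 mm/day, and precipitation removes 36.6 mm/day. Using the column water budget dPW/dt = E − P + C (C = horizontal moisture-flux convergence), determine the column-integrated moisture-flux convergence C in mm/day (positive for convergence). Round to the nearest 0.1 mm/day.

dPW/dt = +8.58 mm/day.
C = dPW/dt − E + P = (+8.58) − 5.6 + 36.6 = 39.6 mm/day.

C ≈ 39.6 mm/day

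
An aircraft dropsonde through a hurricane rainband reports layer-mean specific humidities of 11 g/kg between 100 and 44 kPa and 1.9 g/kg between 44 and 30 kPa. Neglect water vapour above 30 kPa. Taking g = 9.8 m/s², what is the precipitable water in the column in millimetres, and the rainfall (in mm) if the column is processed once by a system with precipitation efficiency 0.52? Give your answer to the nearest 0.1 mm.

Precipitable water is the column-integrated vapour mass per unit area: PW = (1/g) Σ q̄ Δp, with q in kg/kg and Δp in Pa (1 kg/m² of water = 1 mm).
Layer 100–44 kPa: Δp = 560 hPa = 56000 Pa, q̄ = 0.011 kg/kg → 0.011 × 56000 / 9.8 = 62.86 mm
Layer 44–30 kPa: Δp = 140 hPa = 14000 Pa, q̄ = 0.0019 kg/kg → 0.0019 × 14000 / 9.8 = 2.71 mm
PW = 62.86 + 2.71 = 65.57 ≈ 65.6 mm.
Rainfall = ε × PW = 0.52 × 65.6 = 34.1 mm.

PW ≈ 65.6 mm; rainfall ≈ 34.1 mm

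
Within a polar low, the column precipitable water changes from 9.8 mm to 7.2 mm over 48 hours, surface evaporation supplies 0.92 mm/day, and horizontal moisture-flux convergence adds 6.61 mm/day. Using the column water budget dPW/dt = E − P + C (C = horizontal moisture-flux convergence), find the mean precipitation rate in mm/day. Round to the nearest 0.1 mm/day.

dPW/dt = (7.2 − 9.8) mm / (48/24 day) = -1.300 mm/day.
P = E + C − dPW/dt = 0.92 + (6.61) − (-1.300) = 8.8 mm/day.

P ≈ 8.8 mm/day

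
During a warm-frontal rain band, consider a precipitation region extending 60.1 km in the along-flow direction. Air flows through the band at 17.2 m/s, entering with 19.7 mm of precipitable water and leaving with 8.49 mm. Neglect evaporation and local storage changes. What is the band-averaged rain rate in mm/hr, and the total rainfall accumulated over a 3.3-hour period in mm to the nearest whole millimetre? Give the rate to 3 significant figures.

R ≈ 11.5 mm/hr; total ≈ 38 mm

Column moisture flux per unit crosswind length is F = V × PW.
Inflow: F_in = 17.2 × 19.7 = 338.84 mm·m/s
Outflow: F_out = 17.2 × 8.49 = 146.028 mm·m/s
Steady-state rate R = (F_in − F_out)/L = (338.84 − 146.028) / 60100 m = 3.208e-03 mm/s.
R = 3.208e-03 × 3600 = 11.5 mm/hr.
Over 3.3 h: total = 11.5 × 3.3 = 37.95 ≈ 38 mm.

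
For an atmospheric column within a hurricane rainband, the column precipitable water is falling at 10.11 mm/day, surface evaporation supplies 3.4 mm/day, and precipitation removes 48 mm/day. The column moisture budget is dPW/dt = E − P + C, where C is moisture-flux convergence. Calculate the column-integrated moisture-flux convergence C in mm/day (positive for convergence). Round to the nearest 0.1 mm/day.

dPW/dt = -10.11 mm/day.
C = dPW/dt − E + P = (-10.11) − 3.4 + 48 = 34.5 mm/day.

C ≈ 34.5 mm/day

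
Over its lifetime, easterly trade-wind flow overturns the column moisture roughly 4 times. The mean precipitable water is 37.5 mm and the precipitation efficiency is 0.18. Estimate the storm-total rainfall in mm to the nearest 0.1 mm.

rainfall ≈ 27.0 mm

Each cycle deposits ε × PW = 0.18 × 37.5 = 6.75 mm.
Over 4 cycles: 4 × 6.75 = 27.0 mm.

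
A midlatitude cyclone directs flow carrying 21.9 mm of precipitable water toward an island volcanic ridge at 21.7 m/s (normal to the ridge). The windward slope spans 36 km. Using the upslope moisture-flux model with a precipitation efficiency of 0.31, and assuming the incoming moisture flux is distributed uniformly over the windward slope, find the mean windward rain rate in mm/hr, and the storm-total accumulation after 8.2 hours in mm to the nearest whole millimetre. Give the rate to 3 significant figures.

Incoming column moisture flux per unit ridge length: F = V × PW = 21.7 × 21.9 = 475.23 mm·m/s.
Spread over the 36 km slope with efficiency ε = 0.31: R = ε·F/W = 0.31 × 475.23 / 36000 m = 4.092e-03 mm/s.
R = 4.092e-03 × 3600 = 14.7 mm/hr.
Over 8.2 h: total = 14.7 × 8.2 = 120.54 ≈ 121 mm.

R ≈ 14.7 mm/hr; total ≈ 121 mm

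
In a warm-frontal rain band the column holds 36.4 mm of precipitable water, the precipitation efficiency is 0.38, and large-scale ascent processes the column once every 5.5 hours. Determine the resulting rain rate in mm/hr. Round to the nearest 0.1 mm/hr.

Each overturning extracts ε × PW = 0.38 × 36.4 = 13.832 mm.
Rate = ε·PW / τ = 13.832 / 5.5 h = 2.5 mm/hr.

R ≈ 2.5 mm/hr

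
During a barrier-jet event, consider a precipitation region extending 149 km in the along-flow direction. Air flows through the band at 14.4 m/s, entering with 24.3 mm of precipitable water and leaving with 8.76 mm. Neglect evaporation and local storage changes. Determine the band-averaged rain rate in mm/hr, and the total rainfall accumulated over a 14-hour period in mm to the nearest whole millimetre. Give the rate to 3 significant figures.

R ≈ 5.41 mm/hr; total ≈ 76 mm

Column moisture flux per unit crosswind length is F = V × PW.
Inflow: F_in = 14.4 × 24.3 = 349.92 mm·m/s
Outflow: F_out = 14.4 × 8.76 = 126.144 mm·m/s
Steady-state rate R = (F_in − F_out)/L = (349.92 − 126.144) / 149000 m = 1.502e-03 mm/s.
R = 1.502e-03 × 3600 = 5.41 mm/hr.
Over 14 h: total = 5.41 × 14 = 75.74 ≈ 76 mm.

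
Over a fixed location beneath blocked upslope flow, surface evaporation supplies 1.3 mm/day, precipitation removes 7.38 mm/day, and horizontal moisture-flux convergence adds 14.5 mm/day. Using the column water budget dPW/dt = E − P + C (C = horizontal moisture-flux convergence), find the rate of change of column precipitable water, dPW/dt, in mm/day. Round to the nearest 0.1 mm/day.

dPW/dt = E − P + C = 1.3 − 7.38 + (14.5) = 8.4 mm/day.

dPW/dt ≈ 8.4 mm/day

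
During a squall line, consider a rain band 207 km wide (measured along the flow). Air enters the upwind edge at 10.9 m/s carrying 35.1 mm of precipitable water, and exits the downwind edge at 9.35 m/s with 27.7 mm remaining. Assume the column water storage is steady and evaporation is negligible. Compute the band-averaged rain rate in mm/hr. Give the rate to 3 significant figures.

Column moisture flux per unit crosswind length is F = V × PW.
Inflow: F_in = 10.9 × 35.1 = 382.59 mm·m/s
Outflow: F_out = 9.35 × 27.7 = 258.995 mm·m/s
Steady-state rate R = (F_in − F_out)/L = (382.59 − 258.995) / 207000 m = 5.971e-04 mm/s.
R = 5.971e-04 × 3600 = 2.15 mm/hr.

R ≈ 2.15 mm/hr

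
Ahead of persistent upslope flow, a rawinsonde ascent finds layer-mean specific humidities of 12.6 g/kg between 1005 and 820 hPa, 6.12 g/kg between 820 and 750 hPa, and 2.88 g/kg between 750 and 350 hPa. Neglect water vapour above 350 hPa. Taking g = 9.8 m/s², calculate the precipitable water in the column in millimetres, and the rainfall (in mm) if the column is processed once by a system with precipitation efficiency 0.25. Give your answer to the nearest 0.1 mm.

PW ≈ 39.9 mm; rainfall ≈ 10.0 mm

Precipitable water is the column-integrated vapour mass per unit area: PW = (1/g) Σ q̄ Δp, with q in kg/kg and Δp in Pa (1 kg/m² of water = 1 mm).
Layer 1005–820 hPa: Δp = 185 hPa = 18500 Pa, q̄ = 0.0126 kg/kg → 0.0126 × 18500 / 9.8 = 23.79 mm
Layer 820–750 hPa: Δp = 70 hPa = 7000 Pa, q̄ = 0.00612 kg/kg → 0.00612 × 7000 / 9.8 = 4.37 mm
Layer 750–350 hPa: Δp = 400 hPa = 40000 Pa, q̄ = 0.00288 kg/kg → 0.00288 × 40000 / 9.8 = 11.76 mm
PW = 23.79 + 4.37 + 11.76 = 39.92 ≈ 39.9 mm.
Rainfall = ε × PW = 0.25 × 39.9 = 10.0 mm.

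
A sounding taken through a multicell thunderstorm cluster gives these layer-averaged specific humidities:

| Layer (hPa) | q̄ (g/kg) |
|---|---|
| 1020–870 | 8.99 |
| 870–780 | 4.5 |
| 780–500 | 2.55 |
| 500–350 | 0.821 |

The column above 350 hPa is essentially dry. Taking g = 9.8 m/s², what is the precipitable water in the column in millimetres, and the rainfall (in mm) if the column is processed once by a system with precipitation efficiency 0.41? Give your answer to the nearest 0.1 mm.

Precipitable water is the column-integrated vapour mass per unit area: PW = (1/g) Σ q̄ Δp, with q in kg/kg and Δp in Pa (1 kg/m² of water = 1 mm).
Layer 1020–870 hPa: Δp = 150 hPa = 15000 Pa, q̄ = 0.00899 kg/kg → 0.00899 × 15000 / 9.8 = 13.76 mm
Layer 870–780 hPa: Δp = 90 hPa = 9000 Pa, q̄ = 0.0045 kg/kg → 0.0045 × 9000 / 9.8 = 4.13 mm
Layer 780–500 hPa: Δp = 280 hPa = 28000 Pa, q̄ = 0.00255 kg/kg → 0.00255 × 28000 / 9.8 = 7.29 mm
Layer 500–350 hPa: Δp = 150 hPa = 15000 Pa, q̄ = 0.000821 kg/kg → 0.000821 × 15000 / 9.8 = 1.26 mm
PW = 13.76 + 4.13 + 7.29 + 1.26 = 26.44 ≈ 26.4 mm.
Rainfall = ε × PW = 0.41 × 26.4 = 10.8 mm.

PW ≈ 26.4 mm; rainfall ≈ 10.8 mm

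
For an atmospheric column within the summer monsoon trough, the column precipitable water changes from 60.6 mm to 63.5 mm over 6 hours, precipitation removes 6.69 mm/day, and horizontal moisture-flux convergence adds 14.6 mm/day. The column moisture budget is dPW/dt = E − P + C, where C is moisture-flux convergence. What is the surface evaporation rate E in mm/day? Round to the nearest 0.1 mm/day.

dPW/dt = (63.5 − 60.6) mm / (6/24 day) = +11.600 mm/day.
E = dPW/dt + P − C = (+11.600) + 6.69 − (14.6) = 3.7 mm/day.

E ≈ 3.7 mm/day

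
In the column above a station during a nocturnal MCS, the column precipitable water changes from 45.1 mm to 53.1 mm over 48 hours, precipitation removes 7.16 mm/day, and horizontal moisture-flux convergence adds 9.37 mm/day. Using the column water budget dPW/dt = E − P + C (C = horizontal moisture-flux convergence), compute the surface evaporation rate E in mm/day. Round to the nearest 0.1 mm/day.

dPW/dt = (53.1 − 45.1) mm / (48/24 day) = +4.000 mm/day.
E = dPW/dt + P − C = (+4.000) + 7.16 − (9.37) = 1.8 mm/day.

E ≈ 1.8 mm/day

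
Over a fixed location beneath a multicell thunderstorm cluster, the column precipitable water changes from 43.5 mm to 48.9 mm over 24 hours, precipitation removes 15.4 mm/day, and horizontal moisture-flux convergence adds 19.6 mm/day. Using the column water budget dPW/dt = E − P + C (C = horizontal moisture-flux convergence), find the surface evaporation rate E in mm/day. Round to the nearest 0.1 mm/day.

E ≈ 1.2 mm/day

dPW/dt = (48.9 − 43.5) mm / (24/24 day) = +5.400 mm/day.
E = dPW/dt + P − C = (+5.400) + 15.4 − (19.6) = 1.2 mm/day.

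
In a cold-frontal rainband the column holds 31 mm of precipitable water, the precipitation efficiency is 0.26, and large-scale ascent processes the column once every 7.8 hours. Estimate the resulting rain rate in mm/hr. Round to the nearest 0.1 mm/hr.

R ≈ 1.0 mm/hr

Each overturning extracts ε × PW = 0.26 × 31 = 8.06 mm.
Rate = ε·PW / τ = 8.06 / 7.8 h = 1.0 mm/hr.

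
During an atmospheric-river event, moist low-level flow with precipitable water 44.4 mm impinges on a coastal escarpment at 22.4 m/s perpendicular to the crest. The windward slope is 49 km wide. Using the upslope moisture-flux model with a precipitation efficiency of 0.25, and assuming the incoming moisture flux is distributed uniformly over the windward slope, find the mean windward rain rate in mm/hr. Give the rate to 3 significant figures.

R ≈ 18.3 mm/hr

Incoming column moisture flux per unit ridge length: F = V × PW = 22.4 × 44.4 = 994.56 mm·m/s.
Spread over the 49 km slope with efficiency ε = 0.25: R = ε·F/W = 0.25 × 994.56 / 49000 m = 5.074e-03 mm/s.
R = 5.074e-03 × 3600 = 18.3 mm/hr.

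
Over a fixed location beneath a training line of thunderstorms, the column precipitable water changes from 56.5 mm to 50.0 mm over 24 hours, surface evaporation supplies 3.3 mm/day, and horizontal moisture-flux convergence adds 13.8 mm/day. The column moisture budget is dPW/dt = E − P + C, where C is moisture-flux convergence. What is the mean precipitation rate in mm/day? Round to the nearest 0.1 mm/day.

P ≈ 23.6 mm/day

dPW/dt = (50.0 − 56.5) mm / (24/24 day) = -6.500 mm/day.
P = E + C − dPW/dt = 3.3 + (13.8) − (-6.500) = 23.6 mm/day.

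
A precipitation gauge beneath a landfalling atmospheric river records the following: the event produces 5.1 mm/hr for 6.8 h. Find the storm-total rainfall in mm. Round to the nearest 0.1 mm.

total ≈ 34.7 mm

Total = Σ Rᵢ Δtᵢ = 5.1 × 6.8
      = 34.68 = 34.7 mm.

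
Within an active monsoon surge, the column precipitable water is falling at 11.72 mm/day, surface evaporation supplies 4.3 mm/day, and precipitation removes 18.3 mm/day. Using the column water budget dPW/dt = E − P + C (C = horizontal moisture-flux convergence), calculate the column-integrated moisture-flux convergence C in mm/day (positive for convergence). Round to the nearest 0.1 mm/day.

C ≈ 2.3 mm/day

dPW/dt = -11.72 mm/day.
C = dPW/dt − E + P = (-11.72) − 4.3 + 18.3 = 2.3 mm/day.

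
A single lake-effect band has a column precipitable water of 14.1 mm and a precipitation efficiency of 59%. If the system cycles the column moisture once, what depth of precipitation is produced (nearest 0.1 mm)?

precipitation ≈ 8.3 mm

Precipitation = ε × PW = 0.59 × 14.1 = 8.3 mm.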